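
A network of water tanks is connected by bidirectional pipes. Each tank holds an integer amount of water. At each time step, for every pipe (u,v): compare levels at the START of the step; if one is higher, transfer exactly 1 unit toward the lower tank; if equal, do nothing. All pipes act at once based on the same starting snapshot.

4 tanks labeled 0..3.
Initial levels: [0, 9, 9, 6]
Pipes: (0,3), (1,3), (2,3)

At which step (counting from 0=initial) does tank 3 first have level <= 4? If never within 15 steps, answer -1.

Answer: 6

Derivation:
Step 1: flows [3->0,1->3,2->3] -> levels [1 8 8 7]
Step 2: flows [3->0,1->3,2->3] -> levels [2 7 7 8]
Step 3: flows [3->0,3->1,3->2] -> levels [3 8 8 5]
Step 4: flows [3->0,1->3,2->3] -> levels [4 7 7 6]
Step 5: flows [3->0,1->3,2->3] -> levels [5 6 6 7]
Step 6: flows [3->0,3->1,3->2] -> levels [6 7 7 4]
Tank 3 first reaches <=4 at step 6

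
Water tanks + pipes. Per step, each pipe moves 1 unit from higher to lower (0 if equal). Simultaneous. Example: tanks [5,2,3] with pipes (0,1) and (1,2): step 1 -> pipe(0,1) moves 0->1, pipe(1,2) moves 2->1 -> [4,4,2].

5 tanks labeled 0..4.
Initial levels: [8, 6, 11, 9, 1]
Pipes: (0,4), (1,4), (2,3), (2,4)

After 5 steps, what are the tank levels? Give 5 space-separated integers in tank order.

Answer: 7 7 7 8 6

Derivation:
Step 1: flows [0->4,1->4,2->3,2->4] -> levels [7 5 9 10 4]
Step 2: flows [0->4,1->4,3->2,2->4] -> levels [6 4 9 9 7]
Step 3: flows [4->0,4->1,2=3,2->4] -> levels [7 5 8 9 6]
Step 4: flows [0->4,4->1,3->2,2->4] -> levels [6 6 8 8 7]
Step 5: flows [4->0,4->1,2=3,2->4] -> levels [7 7 7 8 6]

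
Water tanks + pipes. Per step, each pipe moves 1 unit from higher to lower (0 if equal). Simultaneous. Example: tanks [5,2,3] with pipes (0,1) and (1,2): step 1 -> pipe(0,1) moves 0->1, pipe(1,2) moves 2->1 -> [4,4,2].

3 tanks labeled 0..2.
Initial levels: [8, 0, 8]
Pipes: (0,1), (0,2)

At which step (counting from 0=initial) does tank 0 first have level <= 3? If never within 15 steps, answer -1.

Step 1: flows [0->1,0=2] -> levels [7 1 8]
Step 2: flows [0->1,2->0] -> levels [7 2 7]
Step 3: flows [0->1,0=2] -> levels [6 3 7]
Step 4: flows [0->1,2->0] -> levels [6 4 6]
Step 5: flows [0->1,0=2] -> levels [5 5 6]
Step 6: flows [0=1,2->0] -> levels [6 5 5]
Step 7: flows [0->1,0->2] -> levels [4 6 6]
Step 8: flows [1->0,2->0] -> levels [6 5 5]
  -> period-2 cycle (repeats step 6); tank 0 never drops to <=3
Tank 0 never reaches <=3 within 15 steps

Answer: -1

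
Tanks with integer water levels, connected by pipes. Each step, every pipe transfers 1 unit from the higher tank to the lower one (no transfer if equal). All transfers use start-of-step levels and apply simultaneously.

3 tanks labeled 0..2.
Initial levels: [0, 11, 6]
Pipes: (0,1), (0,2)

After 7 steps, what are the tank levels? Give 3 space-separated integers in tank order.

Answer: 7 5 5

Derivation:
Step 1: flows [1->0,2->0] -> levels [2 10 5]
Step 2: flows [1->0,2->0] -> levels [4 9 4]
Step 3: flows [1->0,0=2] -> levels [5 8 4]
Step 4: flows [1->0,0->2] -> levels [5 7 5]
Step 5: flows [1->0,0=2] -> levels [6 6 5]
Step 6: flows [0=1,0->2] -> levels [5 6 6]
Step 7: flows [1->0,2->0] -> levels [7 5 5]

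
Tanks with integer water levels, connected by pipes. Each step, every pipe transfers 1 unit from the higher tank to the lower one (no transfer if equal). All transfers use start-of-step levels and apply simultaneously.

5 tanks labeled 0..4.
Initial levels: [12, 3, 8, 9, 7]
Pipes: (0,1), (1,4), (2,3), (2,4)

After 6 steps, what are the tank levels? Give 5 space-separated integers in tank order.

Answer: 9 7 6 8 9

Derivation:
Step 1: flows [0->1,4->1,3->2,2->4] -> levels [11 5 8 8 7]
Step 2: flows [0->1,4->1,2=3,2->4] -> levels [10 7 7 8 7]
Step 3: flows [0->1,1=4,3->2,2=4] -> levels [9 8 8 7 7]
Step 4: flows [0->1,1->4,2->3,2->4] -> levels [8 8 6 8 9]
Step 5: flows [0=1,4->1,3->2,4->2] -> levels [8 9 8 7 7]
Step 6: flows [1->0,1->4,2->3,2->4] -> levels [9 7 6 8 9]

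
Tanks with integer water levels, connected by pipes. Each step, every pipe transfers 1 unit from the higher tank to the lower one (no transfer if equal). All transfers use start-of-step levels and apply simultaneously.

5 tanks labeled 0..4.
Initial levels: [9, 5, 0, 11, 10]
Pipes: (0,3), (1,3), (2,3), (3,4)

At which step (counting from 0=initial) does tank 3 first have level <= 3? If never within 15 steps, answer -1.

Answer: -1

Derivation:
Step 1: flows [3->0,3->1,3->2,3->4] -> levels [10 6 1 7 11]
Step 2: flows [0->3,3->1,3->2,4->3] -> levels [9 7 2 7 10]
Step 3: flows [0->3,1=3,3->2,4->3] -> levels [8 7 3 8 9]
Step 4: flows [0=3,3->1,3->2,4->3] -> levels [8 8 4 7 8]
Step 5: flows [0->3,1->3,3->2,4->3] -> levels [7 7 5 9 7]
Step 6: flows [3->0,3->1,3->2,3->4] -> levels [8 8 6 5 8]
Step 7: flows [0->3,1->3,2->3,4->3] -> levels [7 7 5 9 7]
  -> period-2 cycle (repeats step 5); tank 3 never drops to <=3
Tank 3 never reaches <=3 within 15 steps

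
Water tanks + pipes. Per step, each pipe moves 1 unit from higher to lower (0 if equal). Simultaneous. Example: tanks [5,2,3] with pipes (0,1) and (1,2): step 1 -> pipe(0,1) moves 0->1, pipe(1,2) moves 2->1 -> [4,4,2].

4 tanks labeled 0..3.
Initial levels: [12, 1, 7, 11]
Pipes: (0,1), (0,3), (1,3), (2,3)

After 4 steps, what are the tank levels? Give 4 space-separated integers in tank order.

Answer: 8 8 9 6

Derivation:
Step 1: flows [0->1,0->3,3->1,3->2] -> levels [10 3 8 10]
Step 2: flows [0->1,0=3,3->1,3->2] -> levels [9 5 9 8]
Step 3: flows [0->1,0->3,3->1,2->3] -> levels [7 7 8 9]
Step 4: flows [0=1,3->0,3->1,3->2] -> levels [8 8 9 6]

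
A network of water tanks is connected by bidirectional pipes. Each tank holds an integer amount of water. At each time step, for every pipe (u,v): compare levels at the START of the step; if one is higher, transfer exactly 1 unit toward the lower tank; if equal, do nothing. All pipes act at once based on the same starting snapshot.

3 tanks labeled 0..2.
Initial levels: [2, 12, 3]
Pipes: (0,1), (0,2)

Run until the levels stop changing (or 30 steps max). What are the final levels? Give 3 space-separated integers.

Step 1: flows [1->0,2->0] -> levels [4 11 2]
Step 2: flows [1->0,0->2] -> levels [4 10 3]
Step 3: flows [1->0,0->2] -> levels [4 9 4]
Step 4: flows [1->0,0=2] -> levels [5 8 4]
Step 5: flows [1->0,0->2] -> levels [5 7 5]
Step 6: flows [1->0,0=2] -> levels [6 6 5]
Step 7: flows [0=1,0->2] -> levels [5 6 6]
Step 8: flows [1->0,2->0] -> levels [7 5 5]
Step 9: flows [0->1,0->2] -> levels [5 6 6]
  -> period-2 cycle: step 9 state = step 7 state; never stabilizes
  -> state at step 30: (30-7) mod 2 = 1, same as step 8 -> [7 5 5]

Answer: 7 5 5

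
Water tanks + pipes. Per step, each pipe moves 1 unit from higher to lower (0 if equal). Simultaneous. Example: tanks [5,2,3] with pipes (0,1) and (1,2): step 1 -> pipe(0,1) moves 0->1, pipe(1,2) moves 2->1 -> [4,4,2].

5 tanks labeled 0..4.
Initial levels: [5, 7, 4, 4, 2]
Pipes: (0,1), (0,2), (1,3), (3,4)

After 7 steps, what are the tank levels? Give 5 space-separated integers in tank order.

Answer: 4 5 5 3 5

Derivation:
Step 1: flows [1->0,0->2,1->3,3->4] -> levels [5 5 5 4 3]
Step 2: flows [0=1,0=2,1->3,3->4] -> levels [5 4 5 4 4]
Step 3: flows [0->1,0=2,1=3,3=4] -> levels [4 5 5 4 4]
Step 4: flows [1->0,2->0,1->3,3=4] -> levels [6 3 4 5 4]
Step 5: flows [0->1,0->2,3->1,3->4] -> levels [4 5 5 3 5]
Step 6: flows [1->0,2->0,1->3,4->3] -> levels [6 3 4 5 4]
  -> period-2 cycle: step 6 state = step 4 state
  -> state at step 7: (7-4) mod 2 = 1, same as step 5 -> [4 5 5 3 5]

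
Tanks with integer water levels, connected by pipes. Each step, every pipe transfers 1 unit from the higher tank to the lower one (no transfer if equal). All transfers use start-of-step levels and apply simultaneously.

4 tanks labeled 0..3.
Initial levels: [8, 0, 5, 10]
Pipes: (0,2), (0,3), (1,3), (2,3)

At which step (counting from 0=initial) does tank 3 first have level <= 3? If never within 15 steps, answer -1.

Step 1: flows [0->2,3->0,3->1,3->2] -> levels [8 1 7 7]
Step 2: flows [0->2,0->3,3->1,2=3] -> levels [6 2 8 7]
Step 3: flows [2->0,3->0,3->1,2->3] -> levels [8 3 6 6]
Step 4: flows [0->2,0->3,3->1,2=3] -> levels [6 4 7 6]
Step 5: flows [2->0,0=3,3->1,2->3] -> levels [7 5 5 6]
Step 6: flows [0->2,0->3,3->1,3->2] -> levels [5 6 7 5]
Step 7: flows [2->0,0=3,1->3,2->3] -> levels [6 5 5 7]
Step 8: flows [0->2,3->0,3->1,3->2] -> levels [6 6 7 4]
Step 9: flows [2->0,0->3,1->3,2->3] -> levels [6 5 5 7]
  -> period-2 cycle (repeats step 7); tank 3 never drops to <=3
Tank 3 never reaches <=3 within 15 steps

Answer: -1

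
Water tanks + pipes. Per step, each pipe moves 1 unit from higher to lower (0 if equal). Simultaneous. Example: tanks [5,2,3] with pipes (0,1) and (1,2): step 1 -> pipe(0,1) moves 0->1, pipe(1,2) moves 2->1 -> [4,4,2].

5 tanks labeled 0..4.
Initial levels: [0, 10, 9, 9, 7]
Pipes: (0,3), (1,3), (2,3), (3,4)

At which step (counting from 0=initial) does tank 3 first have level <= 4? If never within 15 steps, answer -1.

Step 1: flows [3->0,1->3,2=3,3->4] -> levels [1 9 9 8 8]
Step 2: flows [3->0,1->3,2->3,3=4] -> levels [2 8 8 9 8]
Step 3: flows [3->0,3->1,3->2,3->4] -> levels [3 9 9 5 9]
Step 4: flows [3->0,1->3,2->3,4->3] -> levels [4 8 8 7 8]
Step 5: flows [3->0,1->3,2->3,4->3] -> levels [5 7 7 9 7]
Step 6: flows [3->0,3->1,3->2,3->4] -> levels [6 8 8 5 8]
Step 7: flows [0->3,1->3,2->3,4->3] -> levels [5 7 7 9 7]
  -> period-2 cycle (repeats step 5); tank 3 never drops to <=4
Tank 3 never reaches <=4 within 15 steps

Answer: -1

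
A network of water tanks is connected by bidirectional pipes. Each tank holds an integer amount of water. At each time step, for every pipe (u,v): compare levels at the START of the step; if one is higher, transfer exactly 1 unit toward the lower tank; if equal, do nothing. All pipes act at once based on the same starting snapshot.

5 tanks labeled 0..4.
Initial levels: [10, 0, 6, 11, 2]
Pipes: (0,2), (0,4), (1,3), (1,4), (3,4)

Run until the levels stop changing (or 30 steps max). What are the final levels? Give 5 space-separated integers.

Answer: 7 6 6 6 4

Derivation:
Step 1: flows [0->2,0->4,3->1,4->1,3->4] -> levels [8 2 7 9 3]
Step 2: flows [0->2,0->4,3->1,4->1,3->4] -> levels [6 4 8 7 4]
Step 3: flows [2->0,0->4,3->1,1=4,3->4] -> levels [6 5 7 5 6]
Step 4: flows [2->0,0=4,1=3,4->1,4->3] -> levels [7 6 6 6 4]
Step 5: flows [0->2,0->4,1=3,1->4,3->4] -> levels [5 5 7 5 7]
Step 6: flows [2->0,4->0,1=3,4->1,4->3] -> levels [7 6 6 6 4]
  -> period-2 cycle: step 6 state = step 4 state; never stabilizes
  -> state at step 30: (30-4) mod 2 = 0, same as step 4 -> [7 6 6 6 4]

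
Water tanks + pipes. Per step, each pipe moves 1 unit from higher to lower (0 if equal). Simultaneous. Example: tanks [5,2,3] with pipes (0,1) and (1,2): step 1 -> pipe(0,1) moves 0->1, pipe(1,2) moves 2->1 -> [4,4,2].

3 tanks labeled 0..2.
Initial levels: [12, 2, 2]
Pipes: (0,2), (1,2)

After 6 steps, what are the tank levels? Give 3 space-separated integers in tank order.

Step 1: flows [0->2,1=2] -> levels [11 2 3]
Step 2: flows [0->2,2->1] -> levels [10 3 3]
Step 3: flows [0->2,1=2] -> levels [9 3 4]
Step 4: flows [0->2,2->1] -> levels [8 4 4]
Step 5: flows [0->2,1=2] -> levels [7 4 5]
Step 6: flows [0->2,2->1] -> levels [6 5 5]

Answer: 6 5 5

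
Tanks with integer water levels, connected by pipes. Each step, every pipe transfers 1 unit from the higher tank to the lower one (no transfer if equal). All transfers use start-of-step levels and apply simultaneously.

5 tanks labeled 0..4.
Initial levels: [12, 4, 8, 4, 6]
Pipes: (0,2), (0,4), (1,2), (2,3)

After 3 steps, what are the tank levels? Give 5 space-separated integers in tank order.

Step 1: flows [0->2,0->4,2->1,2->3] -> levels [10 5 7 5 7]
Step 2: flows [0->2,0->4,2->1,2->3] -> levels [8 6 6 6 8]
Step 3: flows [0->2,0=4,1=2,2=3] -> levels [7 6 7 6 8]

Answer: 7 6 7 6 8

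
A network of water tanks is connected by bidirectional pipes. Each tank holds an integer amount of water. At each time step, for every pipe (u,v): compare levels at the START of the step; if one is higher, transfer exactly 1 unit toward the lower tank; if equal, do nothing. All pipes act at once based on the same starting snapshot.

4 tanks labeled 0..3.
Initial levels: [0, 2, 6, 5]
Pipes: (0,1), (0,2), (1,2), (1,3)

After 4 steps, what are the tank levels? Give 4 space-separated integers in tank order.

Answer: 3 5 2 3

Derivation:
Step 1: flows [1->0,2->0,2->1,3->1] -> levels [2 3 4 4]
Step 2: flows [1->0,2->0,2->1,3->1] -> levels [4 4 2 3]
Step 3: flows [0=1,0->2,1->2,1->3] -> levels [3 2 4 4]
Step 4: flows [0->1,2->0,2->1,3->1] -> levels [3 5 2 3]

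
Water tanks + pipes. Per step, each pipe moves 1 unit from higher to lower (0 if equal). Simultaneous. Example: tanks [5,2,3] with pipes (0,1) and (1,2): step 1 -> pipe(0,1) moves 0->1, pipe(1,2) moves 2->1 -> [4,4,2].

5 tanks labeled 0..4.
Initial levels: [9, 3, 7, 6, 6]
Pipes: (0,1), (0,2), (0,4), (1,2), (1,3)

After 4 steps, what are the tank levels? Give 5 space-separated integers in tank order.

Answer: 8 6 5 6 6

Derivation:
Step 1: flows [0->1,0->2,0->4,2->1,3->1] -> levels [6 6 7 5 7]
Step 2: flows [0=1,2->0,4->0,2->1,1->3] -> levels [8 6 5 6 6]
Step 3: flows [0->1,0->2,0->4,1->2,1=3] -> levels [5 6 7 6 7]
Step 4: flows [1->0,2->0,4->0,2->1,1=3] -> levels [8 6 5 6 6]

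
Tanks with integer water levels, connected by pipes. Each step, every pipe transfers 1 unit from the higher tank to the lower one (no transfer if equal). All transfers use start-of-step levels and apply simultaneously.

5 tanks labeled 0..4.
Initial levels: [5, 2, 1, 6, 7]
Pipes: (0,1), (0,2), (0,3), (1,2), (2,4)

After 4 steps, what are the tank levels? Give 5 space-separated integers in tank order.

Step 1: flows [0->1,0->2,3->0,1->2,4->2] -> levels [4 2 4 5 6]
Step 2: flows [0->1,0=2,3->0,2->1,4->2] -> levels [4 4 4 4 5]
Step 3: flows [0=1,0=2,0=3,1=2,4->2] -> levels [4 4 5 4 4]
Step 4: flows [0=1,2->0,0=3,2->1,2->4] -> levels [5 5 2 4 5]

Answer: 5 5 2 4 5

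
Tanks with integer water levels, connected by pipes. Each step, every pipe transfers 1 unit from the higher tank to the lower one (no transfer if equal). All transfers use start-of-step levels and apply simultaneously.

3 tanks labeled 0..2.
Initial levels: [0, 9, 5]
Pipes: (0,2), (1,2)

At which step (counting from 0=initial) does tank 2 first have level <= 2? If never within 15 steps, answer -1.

Answer: -1

Derivation:
Step 1: flows [2->0,1->2] -> levels [1 8 5]
Step 2: flows [2->0,1->2] -> levels [2 7 5]
Step 3: flows [2->0,1->2] -> levels [3 6 5]
Step 4: flows [2->0,1->2] -> levels [4 5 5]
Step 5: flows [2->0,1=2] -> levels [5 5 4]
Step 6: flows [0->2,1->2] -> levels [4 4 6]
Step 7: flows [2->0,2->1] -> levels [5 5 4]
  -> period-2 cycle (repeats step 5); tank 2 never drops to <=2
Tank 2 never reaches <=2 within 15 steps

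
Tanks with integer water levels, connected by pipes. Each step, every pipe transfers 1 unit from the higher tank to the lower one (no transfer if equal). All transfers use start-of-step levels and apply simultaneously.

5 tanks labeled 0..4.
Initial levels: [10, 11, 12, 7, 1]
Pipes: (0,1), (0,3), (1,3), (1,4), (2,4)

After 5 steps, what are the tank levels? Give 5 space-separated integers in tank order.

Step 1: flows [1->0,0->3,1->3,1->4,2->4] -> levels [10 8 11 9 3]
Step 2: flows [0->1,0->3,3->1,1->4,2->4] -> levels [8 9 10 9 5]
Step 3: flows [1->0,3->0,1=3,1->4,2->4] -> levels [10 7 9 8 7]
Step 4: flows [0->1,0->3,3->1,1=4,2->4] -> levels [8 9 8 8 8]
Step 5: flows [1->0,0=3,1->3,1->4,2=4] -> levels [9 6 8 9 9]

Answer: 9 6 8 9 9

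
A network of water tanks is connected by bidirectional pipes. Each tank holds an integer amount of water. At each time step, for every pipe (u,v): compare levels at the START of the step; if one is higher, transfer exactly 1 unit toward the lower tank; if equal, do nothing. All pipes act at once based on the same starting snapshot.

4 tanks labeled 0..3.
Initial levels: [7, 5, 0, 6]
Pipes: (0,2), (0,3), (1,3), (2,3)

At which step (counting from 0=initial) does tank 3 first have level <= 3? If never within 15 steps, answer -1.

Step 1: flows [0->2,0->3,3->1,3->2] -> levels [5 6 2 5]
Step 2: flows [0->2,0=3,1->3,3->2] -> levels [4 5 4 5]
Step 3: flows [0=2,3->0,1=3,3->2] -> levels [5 5 5 3]
Tank 3 first reaches <=3 at step 3

Answer: 3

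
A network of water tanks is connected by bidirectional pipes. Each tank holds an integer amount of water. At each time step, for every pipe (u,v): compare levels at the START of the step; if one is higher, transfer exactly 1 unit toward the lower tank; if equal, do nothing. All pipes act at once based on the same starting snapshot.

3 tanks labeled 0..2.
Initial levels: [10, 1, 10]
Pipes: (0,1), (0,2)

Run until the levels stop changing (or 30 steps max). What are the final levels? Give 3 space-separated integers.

Answer: 7 7 7

Derivation:
Step 1: flows [0->1,0=2] -> levels [9 2 10]
Step 2: flows [0->1,2->0] -> levels [9 3 9]
Step 3: flows [0->1,0=2] -> levels [8 4 9]
Step 4: flows [0->1,2->0] -> levels [8 5 8]
Step 5: flows [0->1,0=2] -> levels [7 6 8]
Step 6: flows [0->1,2->0] -> levels [7 7 7]
Step 7: flows [0=1,0=2] -> levels [7 7 7]
  -> stable (no change)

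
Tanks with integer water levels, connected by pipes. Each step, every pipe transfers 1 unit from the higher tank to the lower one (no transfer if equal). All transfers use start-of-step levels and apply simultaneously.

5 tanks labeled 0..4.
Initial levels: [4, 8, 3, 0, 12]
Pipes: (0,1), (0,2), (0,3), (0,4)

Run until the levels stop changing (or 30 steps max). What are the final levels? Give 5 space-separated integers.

Step 1: flows [1->0,0->2,0->3,4->0] -> levels [4 7 4 1 11]
Step 2: flows [1->0,0=2,0->3,4->0] -> levels [5 6 4 2 10]
Step 3: flows [1->0,0->2,0->3,4->0] -> levels [5 5 5 3 9]
Step 4: flows [0=1,0=2,0->3,4->0] -> levels [5 5 5 4 8]
Step 5: flows [0=1,0=2,0->3,4->0] -> levels [5 5 5 5 7]
Step 6: flows [0=1,0=2,0=3,4->0] -> levels [6 5 5 5 6]
Step 7: flows [0->1,0->2,0->3,0=4] -> levels [3 6 6 6 6]
Step 8: flows [1->0,2->0,3->0,4->0] -> levels [7 5 5 5 5]
Step 9: flows [0->1,0->2,0->3,0->4] -> levels [3 6 6 6 6]
  -> period-2 cycle: step 9 state = step 7 state; never stabilizes
  -> state at step 30: (30-7) mod 2 = 1, same as step 8 -> [7 5 5 5 5]

Answer: 7 5 5 5 5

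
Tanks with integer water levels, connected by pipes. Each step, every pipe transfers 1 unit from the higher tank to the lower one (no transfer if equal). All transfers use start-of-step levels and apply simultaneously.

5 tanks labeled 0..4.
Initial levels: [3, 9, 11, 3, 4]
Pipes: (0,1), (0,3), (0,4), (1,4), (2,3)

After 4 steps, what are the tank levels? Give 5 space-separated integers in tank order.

Answer: 4 5 7 8 6

Derivation:
Step 1: flows [1->0,0=3,4->0,1->4,2->3] -> levels [5 7 10 4 4]
Step 2: flows [1->0,0->3,0->4,1->4,2->3] -> levels [4 5 9 6 6]
Step 3: flows [1->0,3->0,4->0,4->1,2->3] -> levels [7 5 8 6 4]
Step 4: flows [0->1,0->3,0->4,1->4,2->3] -> levels [4 5 7 8 6]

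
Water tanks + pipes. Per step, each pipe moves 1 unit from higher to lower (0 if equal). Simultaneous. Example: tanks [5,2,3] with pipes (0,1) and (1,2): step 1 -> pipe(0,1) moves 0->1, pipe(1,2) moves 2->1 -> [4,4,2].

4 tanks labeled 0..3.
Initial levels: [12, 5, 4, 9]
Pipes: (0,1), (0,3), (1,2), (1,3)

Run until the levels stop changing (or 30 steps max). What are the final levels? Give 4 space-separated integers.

Answer: 8 6 8 8

Derivation:
Step 1: flows [0->1,0->3,1->2,3->1] -> levels [10 6 5 9]
Step 2: flows [0->1,0->3,1->2,3->1] -> levels [8 7 6 9]
Step 3: flows [0->1,3->0,1->2,3->1] -> levels [8 8 7 7]
Step 4: flows [0=1,0->3,1->2,1->3] -> levels [7 6 8 9]
Step 5: flows [0->1,3->0,2->1,3->1] -> levels [7 9 7 7]
Step 6: flows [1->0,0=3,1->2,1->3] -> levels [8 6 8 8]
Step 7: flows [0->1,0=3,2->1,3->1] -> levels [7 9 7 7]
  -> period-2 cycle: step 7 state = step 5 state; never stabilizes
  -> state at step 30: (30-5) mod 2 = 1, same as step 6 -> [8 6 8 8]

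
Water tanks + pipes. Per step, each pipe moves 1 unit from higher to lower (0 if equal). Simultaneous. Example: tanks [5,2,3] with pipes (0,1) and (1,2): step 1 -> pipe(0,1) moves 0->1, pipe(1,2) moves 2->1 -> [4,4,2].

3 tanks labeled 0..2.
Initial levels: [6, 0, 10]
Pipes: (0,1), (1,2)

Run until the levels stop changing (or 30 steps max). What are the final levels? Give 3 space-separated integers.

Answer: 6 4 6

Derivation:
Step 1: flows [0->1,2->1] -> levels [5 2 9]
Step 2: flows [0->1,2->1] -> levels [4 4 8]
Step 3: flows [0=1,2->1] -> levels [4 5 7]
Step 4: flows [1->0,2->1] -> levels [5 5 6]
Step 5: flows [0=1,2->1] -> levels [5 6 5]
Step 6: flows [1->0,1->2] -> levels [6 4 6]
Step 7: flows [0->1,2->1] -> levels [5 6 5]
  -> period-2 cycle: step 7 state = step 5 state; never stabilizes
  -> state at step 30: (30-5) mod 2 = 1, same as step 6 -> [6 4 6]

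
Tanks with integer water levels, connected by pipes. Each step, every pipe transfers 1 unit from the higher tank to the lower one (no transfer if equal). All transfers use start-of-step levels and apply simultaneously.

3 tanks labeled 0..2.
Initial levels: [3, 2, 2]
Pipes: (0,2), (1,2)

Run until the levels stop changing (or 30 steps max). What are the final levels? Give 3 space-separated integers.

Step 1: flows [0->2,1=2] -> levels [2 2 3]
Step 2: flows [2->0,2->1] -> levels [3 3 1]
Step 3: flows [0->2,1->2] -> levels [2 2 3]
  -> period-2 cycle: step 3 state = step 1 state; never stabilizes
  -> state at step 30: (30-1) mod 2 = 1, same as step 2 -> [3 3 1]

Answer: 3 3 1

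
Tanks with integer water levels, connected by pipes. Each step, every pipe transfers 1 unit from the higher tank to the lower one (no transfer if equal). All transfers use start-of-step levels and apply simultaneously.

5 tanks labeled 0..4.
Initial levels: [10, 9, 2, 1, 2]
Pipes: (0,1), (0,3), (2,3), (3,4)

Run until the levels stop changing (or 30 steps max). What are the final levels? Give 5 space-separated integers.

Answer: 6 5 5 3 5

Derivation:
Step 1: flows [0->1,0->3,2->3,4->3] -> levels [8 10 1 4 1]
Step 2: flows [1->0,0->3,3->2,3->4] -> levels [8 9 2 3 2]
Step 3: flows [1->0,0->3,3->2,3->4] -> levels [8 8 3 2 3]
Step 4: flows [0=1,0->3,2->3,4->3] -> levels [7 8 2 5 2]
Step 5: flows [1->0,0->3,3->2,3->4] -> levels [7 7 3 4 3]
Step 6: flows [0=1,0->3,3->2,3->4] -> levels [6 7 4 3 4]
Step 7: flows [1->0,0->3,2->3,4->3] -> levels [6 6 3 6 3]
Step 8: flows [0=1,0=3,3->2,3->4] -> levels [6 6 4 4 4]
Step 9: flows [0=1,0->3,2=3,3=4] -> levels [5 6 4 5 4]
Step 10: flows [1->0,0=3,3->2,3->4] -> levels [6 5 5 3 5]
Step 11: flows [0->1,0->3,2->3,4->3] -> levels [4 6 4 6 4]
Step 12: flows [1->0,3->0,3->2,3->4] -> levels [6 5 5 3 5]
  -> period-2 cycle: step 12 state = step 10 state; never stabilizes
  -> state at step 30: (30-10) mod 2 = 0, same as step 10 -> [6 5 5 3 5]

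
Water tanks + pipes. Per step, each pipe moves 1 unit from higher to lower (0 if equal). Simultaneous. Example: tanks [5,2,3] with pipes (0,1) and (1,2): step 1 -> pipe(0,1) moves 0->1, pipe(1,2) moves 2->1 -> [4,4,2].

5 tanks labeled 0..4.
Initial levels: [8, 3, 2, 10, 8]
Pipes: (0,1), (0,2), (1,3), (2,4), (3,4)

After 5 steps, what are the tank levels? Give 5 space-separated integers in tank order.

Step 1: flows [0->1,0->2,3->1,4->2,3->4] -> levels [6 5 4 8 8]
Step 2: flows [0->1,0->2,3->1,4->2,3=4] -> levels [4 7 6 7 7]
Step 3: flows [1->0,2->0,1=3,4->2,3=4] -> levels [6 6 6 7 6]
Step 4: flows [0=1,0=2,3->1,2=4,3->4] -> levels [6 7 6 5 7]
Step 5: flows [1->0,0=2,1->3,4->2,4->3] -> levels [7 5 7 7 5]

Answer: 7 5 7 7 5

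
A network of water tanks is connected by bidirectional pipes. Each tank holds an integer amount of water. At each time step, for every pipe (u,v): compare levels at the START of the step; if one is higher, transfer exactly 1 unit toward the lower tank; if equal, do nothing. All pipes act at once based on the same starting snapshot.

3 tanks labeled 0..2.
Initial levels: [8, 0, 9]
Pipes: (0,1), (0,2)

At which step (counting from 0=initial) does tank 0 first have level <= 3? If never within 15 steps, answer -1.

Answer: -1

Derivation:
Step 1: flows [0->1,2->0] -> levels [8 1 8]
Step 2: flows [0->1,0=2] -> levels [7 2 8]
Step 3: flows [0->1,2->0] -> levels [7 3 7]
Step 4: flows [0->1,0=2] -> levels [6 4 7]
Step 5: flows [0->1,2->0] -> levels [6 5 6]
Step 6: flows [0->1,0=2] -> levels [5 6 6]
Step 7: flows [1->0,2->0] -> levels [7 5 5]
Step 8: flows [0->1,0->2] -> levels [5 6 6]
  -> period-2 cycle (repeats step 6); tank 0 never drops to <=3
Tank 0 never reaches <=3 within 15 steps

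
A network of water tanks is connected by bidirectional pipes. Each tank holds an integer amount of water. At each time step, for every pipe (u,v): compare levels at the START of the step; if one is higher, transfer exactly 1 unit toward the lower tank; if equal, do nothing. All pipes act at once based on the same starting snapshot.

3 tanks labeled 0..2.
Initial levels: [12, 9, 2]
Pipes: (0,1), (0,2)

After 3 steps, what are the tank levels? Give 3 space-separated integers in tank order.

Answer: 9 9 5

Derivation:
Step 1: flows [0->1,0->2] -> levels [10 10 3]
Step 2: flows [0=1,0->2] -> levels [9 10 4]
Step 3: flows [1->0,0->2] -> levels [9 9 5]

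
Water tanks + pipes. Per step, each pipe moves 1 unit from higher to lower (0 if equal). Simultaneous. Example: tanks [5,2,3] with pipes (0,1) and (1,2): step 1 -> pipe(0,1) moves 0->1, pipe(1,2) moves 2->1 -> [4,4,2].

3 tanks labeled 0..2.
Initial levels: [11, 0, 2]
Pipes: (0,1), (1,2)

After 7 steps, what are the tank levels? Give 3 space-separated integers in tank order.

Step 1: flows [0->1,2->1] -> levels [10 2 1]
Step 2: flows [0->1,1->2] -> levels [9 2 2]
Step 3: flows [0->1,1=2] -> levels [8 3 2]
Step 4: flows [0->1,1->2] -> levels [7 3 3]
Step 5: flows [0->1,1=2] -> levels [6 4 3]
Step 6: flows [0->1,1->2] -> levels [5 4 4]
Step 7: flows [0->1,1=2] -> levels [4 5 4]

Answer: 4 5 4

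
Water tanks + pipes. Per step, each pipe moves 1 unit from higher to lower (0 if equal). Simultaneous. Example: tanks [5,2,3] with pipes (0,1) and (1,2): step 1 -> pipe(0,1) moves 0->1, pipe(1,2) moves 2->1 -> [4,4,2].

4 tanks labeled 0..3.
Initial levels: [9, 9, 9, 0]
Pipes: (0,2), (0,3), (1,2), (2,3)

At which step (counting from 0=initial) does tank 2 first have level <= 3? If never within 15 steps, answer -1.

Answer: -1

Derivation:
Step 1: flows [0=2,0->3,1=2,2->3] -> levels [8 9 8 2]
Step 2: flows [0=2,0->3,1->2,2->3] -> levels [7 8 8 4]
Step 3: flows [2->0,0->3,1=2,2->3] -> levels [7 8 6 6]
Step 4: flows [0->2,0->3,1->2,2=3] -> levels [5 7 8 7]
Step 5: flows [2->0,3->0,2->1,2->3] -> levels [7 8 5 7]
Step 6: flows [0->2,0=3,1->2,3->2] -> levels [6 7 8 6]
Step 7: flows [2->0,0=3,2->1,2->3] -> levels [7 8 5 7]
  -> period-2 cycle (repeats step 5); tank 2 never drops to <=3
Tank 2 never reaches <=3 within 15 steps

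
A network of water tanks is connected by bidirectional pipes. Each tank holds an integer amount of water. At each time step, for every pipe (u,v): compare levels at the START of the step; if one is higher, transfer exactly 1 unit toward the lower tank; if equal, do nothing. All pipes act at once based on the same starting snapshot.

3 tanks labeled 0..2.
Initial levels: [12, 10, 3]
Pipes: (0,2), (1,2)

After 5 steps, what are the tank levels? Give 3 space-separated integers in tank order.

Step 1: flows [0->2,1->2] -> levels [11 9 5]
Step 2: flows [0->2,1->2] -> levels [10 8 7]
Step 3: flows [0->2,1->2] -> levels [9 7 9]
Step 4: flows [0=2,2->1] -> levels [9 8 8]
Step 5: flows [0->2,1=2] -> levels [8 8 9]

Answer: 8 8 9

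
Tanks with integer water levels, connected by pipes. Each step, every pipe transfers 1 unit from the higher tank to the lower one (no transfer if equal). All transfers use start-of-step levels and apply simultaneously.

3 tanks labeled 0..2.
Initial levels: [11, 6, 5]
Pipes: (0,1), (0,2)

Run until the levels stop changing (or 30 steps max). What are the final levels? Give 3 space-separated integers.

Step 1: flows [0->1,0->2] -> levels [9 7 6]
Step 2: flows [0->1,0->2] -> levels [7 8 7]
Step 3: flows [1->0,0=2] -> levels [8 7 7]
Step 4: flows [0->1,0->2] -> levels [6 8 8]
Step 5: flows [1->0,2->0] -> levels [8 7 7]
  -> period-2 cycle: step 5 state = step 3 state; never stabilizes
  -> state at step 30: (30-3) mod 2 = 1, same as step 4 -> [6 8 8]

Answer: 6 8 8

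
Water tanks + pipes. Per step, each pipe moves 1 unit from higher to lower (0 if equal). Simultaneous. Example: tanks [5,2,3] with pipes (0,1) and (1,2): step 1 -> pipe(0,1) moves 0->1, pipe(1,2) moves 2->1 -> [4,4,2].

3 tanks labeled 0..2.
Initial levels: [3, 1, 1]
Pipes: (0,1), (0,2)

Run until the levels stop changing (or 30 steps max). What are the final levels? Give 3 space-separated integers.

Step 1: flows [0->1,0->2] -> levels [1 2 2]
Step 2: flows [1->0,2->0] -> levels [3 1 1]
  -> period-2 cycle: step 2 state = step 0 state; never stabilizes
  -> state at step 30: (30-0) mod 2 = 0, same as step 0 -> [3 1 1]

Answer: 3 1 1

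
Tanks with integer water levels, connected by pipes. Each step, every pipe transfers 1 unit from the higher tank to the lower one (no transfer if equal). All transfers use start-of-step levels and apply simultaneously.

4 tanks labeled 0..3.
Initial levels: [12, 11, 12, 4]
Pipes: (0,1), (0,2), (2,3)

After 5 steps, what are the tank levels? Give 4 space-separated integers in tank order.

Step 1: flows [0->1,0=2,2->3] -> levels [11 12 11 5]
Step 2: flows [1->0,0=2,2->3] -> levels [12 11 10 6]
Step 3: flows [0->1,0->2,2->3] -> levels [10 12 10 7]
Step 4: flows [1->0,0=2,2->3] -> levels [11 11 9 8]
Step 5: flows [0=1,0->2,2->3] -> levels [10 11 9 9]

Answer: 10 11 9 9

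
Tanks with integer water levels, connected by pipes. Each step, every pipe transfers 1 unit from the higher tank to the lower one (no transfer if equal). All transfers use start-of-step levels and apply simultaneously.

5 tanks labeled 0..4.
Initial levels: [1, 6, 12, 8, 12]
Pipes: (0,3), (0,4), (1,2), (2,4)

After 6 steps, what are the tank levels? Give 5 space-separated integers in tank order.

Step 1: flows [3->0,4->0,2->1,2=4] -> levels [3 7 11 7 11]
Step 2: flows [3->0,4->0,2->1,2=4] -> levels [5 8 10 6 10]
Step 3: flows [3->0,4->0,2->1,2=4] -> levels [7 9 9 5 9]
Step 4: flows [0->3,4->0,1=2,2=4] -> levels [7 9 9 6 8]
Step 5: flows [0->3,4->0,1=2,2->4] -> levels [7 9 8 7 8]
Step 6: flows [0=3,4->0,1->2,2=4] -> levels [8 8 9 7 7]

Answer: 8 8 9 7 7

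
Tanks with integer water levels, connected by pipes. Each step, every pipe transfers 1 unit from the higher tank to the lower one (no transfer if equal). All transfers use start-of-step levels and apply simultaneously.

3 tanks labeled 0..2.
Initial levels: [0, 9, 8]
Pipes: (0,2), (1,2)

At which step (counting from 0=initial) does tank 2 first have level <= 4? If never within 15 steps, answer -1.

Step 1: flows [2->0,1->2] -> levels [1 8 8]
Step 2: flows [2->0,1=2] -> levels [2 8 7]
Step 3: flows [2->0,1->2] -> levels [3 7 7]
Step 4: flows [2->0,1=2] -> levels [4 7 6]
Step 5: flows [2->0,1->2] -> levels [5 6 6]
Step 6: flows [2->0,1=2] -> levels [6 6 5]
Step 7: flows [0->2,1->2] -> levels [5 5 7]
Step 8: flows [2->0,2->1] -> levels [6 6 5]
  -> period-2 cycle (repeats step 6); tank 2 never drops to <=4
Tank 2 never reaches <=4 within 15 steps

Answer: -1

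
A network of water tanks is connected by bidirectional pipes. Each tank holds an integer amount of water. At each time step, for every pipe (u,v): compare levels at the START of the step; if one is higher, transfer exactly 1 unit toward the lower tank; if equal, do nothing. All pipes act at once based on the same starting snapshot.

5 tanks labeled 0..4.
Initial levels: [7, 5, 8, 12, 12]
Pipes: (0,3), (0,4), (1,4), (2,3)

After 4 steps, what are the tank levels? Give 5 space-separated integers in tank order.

Step 1: flows [3->0,4->0,4->1,3->2] -> levels [9 6 9 10 10]
Step 2: flows [3->0,4->0,4->1,3->2] -> levels [11 7 10 8 8]
Step 3: flows [0->3,0->4,4->1,2->3] -> levels [9 8 9 10 8]
Step 4: flows [3->0,0->4,1=4,3->2] -> levels [9 8 10 8 9]

Answer: 9 8 10 8 9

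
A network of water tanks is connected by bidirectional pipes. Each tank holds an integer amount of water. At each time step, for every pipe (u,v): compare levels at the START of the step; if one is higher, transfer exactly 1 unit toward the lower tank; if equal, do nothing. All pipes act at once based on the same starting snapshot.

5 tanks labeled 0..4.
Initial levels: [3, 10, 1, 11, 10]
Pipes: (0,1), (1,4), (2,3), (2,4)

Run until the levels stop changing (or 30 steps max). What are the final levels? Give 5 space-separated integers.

Answer: 7 6 8 7 7

Derivation:
Step 1: flows [1->0,1=4,3->2,4->2] -> levels [4 9 3 10 9]
Step 2: flows [1->0,1=4,3->2,4->2] -> levels [5 8 5 9 8]
Step 3: flows [1->0,1=4,3->2,4->2] -> levels [6 7 7 8 7]
Step 4: flows [1->0,1=4,3->2,2=4] -> levels [7 6 8 7 7]
Step 5: flows [0->1,4->1,2->3,2->4] -> levels [6 8 6 8 7]
Step 6: flows [1->0,1->4,3->2,4->2] -> levels [7 6 8 7 7]
  -> period-2 cycle: step 6 state = step 4 state; never stabilizes
  -> state at step 30: (30-4) mod 2 = 0, same as step 4 -> [7 6 8 7 7]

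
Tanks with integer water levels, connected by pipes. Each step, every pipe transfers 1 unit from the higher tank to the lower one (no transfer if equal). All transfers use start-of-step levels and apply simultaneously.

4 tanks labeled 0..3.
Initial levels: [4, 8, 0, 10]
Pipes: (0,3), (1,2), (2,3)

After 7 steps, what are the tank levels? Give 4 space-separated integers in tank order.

Answer: 6 5 6 5

Derivation:
Step 1: flows [3->0,1->2,3->2] -> levels [5 7 2 8]
Step 2: flows [3->0,1->2,3->2] -> levels [6 6 4 6]
Step 3: flows [0=3,1->2,3->2] -> levels [6 5 6 5]
Step 4: flows [0->3,2->1,2->3] -> levels [5 6 4 7]
Step 5: flows [3->0,1->2,3->2] -> levels [6 5 6 5]
  -> period-2 cycle: step 5 state = step 3 state
  -> state at step 7: (7-3) mod 2 = 0, same as step 3 -> [6 5 6 5]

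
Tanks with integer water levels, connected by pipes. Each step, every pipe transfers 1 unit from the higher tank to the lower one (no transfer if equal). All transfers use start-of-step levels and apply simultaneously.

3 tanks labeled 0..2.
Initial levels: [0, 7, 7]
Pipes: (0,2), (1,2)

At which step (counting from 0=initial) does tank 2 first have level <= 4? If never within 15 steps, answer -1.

Answer: 5

Derivation:
Step 1: flows [2->0,1=2] -> levels [1 7 6]
Step 2: flows [2->0,1->2] -> levels [2 6 6]
Step 3: flows [2->0,1=2] -> levels [3 6 5]
Step 4: flows [2->0,1->2] -> levels [4 5 5]
Step 5: flows [2->0,1=2] -> levels [5 5 4]
Tank 2 first reaches <=4 at step 5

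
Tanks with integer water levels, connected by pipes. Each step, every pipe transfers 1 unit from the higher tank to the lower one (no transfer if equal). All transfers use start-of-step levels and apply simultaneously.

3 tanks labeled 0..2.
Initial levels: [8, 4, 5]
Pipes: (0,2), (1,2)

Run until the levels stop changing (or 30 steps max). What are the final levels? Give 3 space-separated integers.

Answer: 5 5 7

Derivation:
Step 1: flows [0->2,2->1] -> levels [7 5 5]
Step 2: flows [0->2,1=2] -> levels [6 5 6]
Step 3: flows [0=2,2->1] -> levels [6 6 5]
Step 4: flows [0->2,1->2] -> levels [5 5 7]
Step 5: flows [2->0,2->1] -> levels [6 6 5]
  -> period-2 cycle: step 5 state = step 3 state; never stabilizes
  -> state at step 30: (30-3) mod 2 = 1, same as step 4 -> [5 5 7]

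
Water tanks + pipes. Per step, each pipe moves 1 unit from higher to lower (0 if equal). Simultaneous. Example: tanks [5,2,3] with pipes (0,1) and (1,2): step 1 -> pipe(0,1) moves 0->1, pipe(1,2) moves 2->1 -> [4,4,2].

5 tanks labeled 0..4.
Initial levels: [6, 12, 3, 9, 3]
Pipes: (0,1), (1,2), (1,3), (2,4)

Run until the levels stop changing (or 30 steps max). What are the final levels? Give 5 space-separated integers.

Answer: 8 5 7 8 5

Derivation:
Step 1: flows [1->0,1->2,1->3,2=4] -> levels [7 9 4 10 3]
Step 2: flows [1->0,1->2,3->1,2->4] -> levels [8 8 4 9 4]
Step 3: flows [0=1,1->2,3->1,2=4] -> levels [8 8 5 8 4]
Step 4: flows [0=1,1->2,1=3,2->4] -> levels [8 7 5 8 5]
Step 5: flows [0->1,1->2,3->1,2=4] -> levels [7 8 6 7 5]
Step 6: flows [1->0,1->2,1->3,2->4] -> levels [8 5 6 8 6]
Step 7: flows [0->1,2->1,3->1,2=4] -> levels [7 8 5 7 6]
Step 8: flows [1->0,1->2,1->3,4->2] -> levels [8 5 7 8 5]
Step 9: flows [0->1,2->1,3->1,2->4] -> levels [7 8 5 7 6]
  -> period-2 cycle: step 9 state = step 7 state; never stabilizes
  -> state at step 30: (30-7) mod 2 = 1, same as step 8 -> [8 5 7 8 5]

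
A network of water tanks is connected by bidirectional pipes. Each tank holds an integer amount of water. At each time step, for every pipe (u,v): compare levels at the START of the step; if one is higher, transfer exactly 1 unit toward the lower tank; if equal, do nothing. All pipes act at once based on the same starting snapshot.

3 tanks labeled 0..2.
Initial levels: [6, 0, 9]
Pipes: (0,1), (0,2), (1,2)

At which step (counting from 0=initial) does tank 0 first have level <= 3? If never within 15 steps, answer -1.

Step 1: flows [0->1,2->0,2->1] -> levels [6 2 7]
Step 2: flows [0->1,2->0,2->1] -> levels [6 4 5]
Step 3: flows [0->1,0->2,2->1] -> levels [4 6 5]
Step 4: flows [1->0,2->0,1->2] -> levels [6 4 5]
  -> period-2 cycle (repeats step 2); tank 0 never drops to <=3
Tank 0 never reaches <=3 within 15 steps

Answer: -1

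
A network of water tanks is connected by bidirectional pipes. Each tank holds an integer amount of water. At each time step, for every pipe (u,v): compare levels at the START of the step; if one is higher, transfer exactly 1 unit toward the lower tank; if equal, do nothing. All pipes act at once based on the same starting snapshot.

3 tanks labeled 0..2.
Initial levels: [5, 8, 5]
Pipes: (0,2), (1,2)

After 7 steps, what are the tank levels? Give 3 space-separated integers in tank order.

Answer: 6 6 6

Derivation:
Step 1: flows [0=2,1->2] -> levels [5 7 6]
Step 2: flows [2->0,1->2] -> levels [6 6 6]
Step 3: flows [0=2,1=2] -> levels [6 6 6]
  -> stable; steps 4..7 unchanged -> [6 6 6]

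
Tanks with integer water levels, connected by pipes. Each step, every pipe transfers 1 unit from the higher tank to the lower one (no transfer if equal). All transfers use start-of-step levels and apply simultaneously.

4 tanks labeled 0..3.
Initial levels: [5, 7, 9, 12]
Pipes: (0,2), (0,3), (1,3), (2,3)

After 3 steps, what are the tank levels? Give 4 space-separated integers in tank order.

Answer: 7 8 8 10

Derivation:
Step 1: flows [2->0,3->0,3->1,3->2] -> levels [7 8 9 9]
Step 2: flows [2->0,3->0,3->1,2=3] -> levels [9 9 8 7]
Step 3: flows [0->2,0->3,1->3,2->3] -> levels [7 8 8 10]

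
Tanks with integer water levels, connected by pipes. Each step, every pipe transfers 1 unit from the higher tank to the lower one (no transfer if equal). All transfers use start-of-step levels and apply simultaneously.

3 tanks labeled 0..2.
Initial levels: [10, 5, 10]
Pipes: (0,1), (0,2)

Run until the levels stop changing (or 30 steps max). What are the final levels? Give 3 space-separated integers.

Answer: 9 8 8

Derivation:
Step 1: flows [0->1,0=2] -> levels [9 6 10]
Step 2: flows [0->1,2->0] -> levels [9 7 9]
Step 3: flows [0->1,0=2] -> levels [8 8 9]
Step 4: flows [0=1,2->0] -> levels [9 8 8]
Step 5: flows [0->1,0->2] -> levels [7 9 9]
Step 6: flows [1->0,2->0] -> levels [9 8 8]
  -> period-2 cycle: step 6 state = step 4 state; never stabilizes
  -> state at step 30: (30-4) mod 2 = 0, same as step 4 -> [9 8 8]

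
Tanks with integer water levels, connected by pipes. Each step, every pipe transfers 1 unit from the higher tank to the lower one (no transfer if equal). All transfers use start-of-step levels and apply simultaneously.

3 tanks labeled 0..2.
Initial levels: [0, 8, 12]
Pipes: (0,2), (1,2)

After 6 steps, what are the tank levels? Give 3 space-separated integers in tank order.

Step 1: flows [2->0,2->1] -> levels [1 9 10]
Step 2: flows [2->0,2->1] -> levels [2 10 8]
Step 3: flows [2->0,1->2] -> levels [3 9 8]
Step 4: flows [2->0,1->2] -> levels [4 8 8]
Step 5: flows [2->0,1=2] -> levels [5 8 7]
Step 6: flows [2->0,1->2] -> levels [6 7 7]

Answer: 6 7 7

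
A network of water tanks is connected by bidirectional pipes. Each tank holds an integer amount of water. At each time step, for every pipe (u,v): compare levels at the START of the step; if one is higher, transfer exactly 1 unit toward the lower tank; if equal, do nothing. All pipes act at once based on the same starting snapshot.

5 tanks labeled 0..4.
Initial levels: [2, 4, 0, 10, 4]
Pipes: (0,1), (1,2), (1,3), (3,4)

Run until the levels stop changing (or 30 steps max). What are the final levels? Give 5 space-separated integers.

Answer: 3 6 3 3 5

Derivation:
Step 1: flows [1->0,1->2,3->1,3->4] -> levels [3 3 1 8 5]
Step 2: flows [0=1,1->2,3->1,3->4] -> levels [3 3 2 6 6]
Step 3: flows [0=1,1->2,3->1,3=4] -> levels [3 3 3 5 6]
Step 4: flows [0=1,1=2,3->1,4->3] -> levels [3 4 3 5 5]
Step 5: flows [1->0,1->2,3->1,3=4] -> levels [4 3 4 4 5]
Step 6: flows [0->1,2->1,3->1,4->3] -> levels [3 6 3 4 4]
Step 7: flows [1->0,1->2,1->3,3=4] -> levels [4 3 4 5 4]
Step 8: flows [0->1,2->1,3->1,3->4] -> levels [3 6 3 3 5]
Step 9: flows [1->0,1->2,1->3,4->3] -> levels [4 3 4 5 4]
  -> period-2 cycle: step 9 state = step 7 state; never stabilizes
  -> state at step 30: (30-7) mod 2 = 1, same as step 8 -> [3 6 3 3 5]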